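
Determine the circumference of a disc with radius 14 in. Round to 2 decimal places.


Shape: circle
Radius r = 14 in
Formula: C = 2 * pi * r
C = 2 * pi * 14
C = 28 * pi
C = 87.96
87.96 in


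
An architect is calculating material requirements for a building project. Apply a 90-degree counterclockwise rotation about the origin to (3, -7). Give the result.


Transformation: rotation about the origin
Original point: (3, -7)
Rule for 90 deg counterclockwise: (x, y) -> (-y, x)
Apply: (3, -7) -> (7, 3)
(7, 3)


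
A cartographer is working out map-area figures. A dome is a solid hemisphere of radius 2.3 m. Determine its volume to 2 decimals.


Shape: hemisphere (half of a sphere)
Radius r = 2.3 m
Formula: V = (1/2) * (4/3) * pi * r^3 = (2/3) * pi * r^3
r^3 = 12.167
(2/3) * 12.167 = 8.111333
V = 8.111333 * pi
V = 25.48
25.48 m^3


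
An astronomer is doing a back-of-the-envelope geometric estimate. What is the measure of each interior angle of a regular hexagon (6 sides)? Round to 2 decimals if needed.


Shape: regular hexagon (6 sides)
Formula: interior angle = (n - 2) * 180 / n
(n - 2) = 4
(n - 2) * 180 = 720
angle = 720 / 6
angle = 120
120 degrees


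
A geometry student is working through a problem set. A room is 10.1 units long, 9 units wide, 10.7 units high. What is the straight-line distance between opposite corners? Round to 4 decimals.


Shape: rectangular box (space diagonal)
l = 10.1 units, w = 9 units, h = 10.7 units
Visualize: the diagonal of the base, then a right triangle with that diagonal and the height.
Formula: d = sqrt(l^2 + w^2 + h^2)
l^2 + w^2 + h^2 = 102.01 + 81 + 114.49 = 297.5
d = sqrt(297.5)
d = 17.2482
17.2482 units


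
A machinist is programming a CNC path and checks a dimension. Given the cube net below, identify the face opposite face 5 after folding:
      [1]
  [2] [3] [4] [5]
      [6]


Net: cross layout. Take square 3 as the base (bottom).
Fold the four squares in the horizontal row up around 3: 2 -> left, 4 -> right, 5 wraps to the top.
Fold 1 and 6 up from 3: 1 -> back, 6 -> front.
Opposite pairs are therefore: (1, 6), (2, 4), (3, 5).
Face 5 is opposite face 3.
face 3


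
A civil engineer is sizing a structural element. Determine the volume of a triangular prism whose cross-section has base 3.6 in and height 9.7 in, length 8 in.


Shape: triangular prism
Triangle base = 3.6 in, triangle height = 9.7 in, prism length L = 8 in
Formula: V = (1/2 * b * h_tri) * L
Cross-section area = 0.5 * 3.6 * 9.7 = 17.46
V = 17.46 * 8
V = 139.68
139.68 in^3


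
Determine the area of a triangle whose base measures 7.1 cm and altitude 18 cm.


Shape: triangle
Base b = 7.1 cm, Height h = 18 cm
Formula: A = (1/2) * b * h
A = 0.5 * 7.1 * 18
A = 0.5 * 127.8
A = 63.9
63.9 cm^2


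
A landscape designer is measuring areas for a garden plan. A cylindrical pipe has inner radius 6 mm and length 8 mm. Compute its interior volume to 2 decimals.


Shape: cylinder
Radius r = 6 mm, Height h = 8 mm
Formula: V = pi * r^2 * h
r^2 = 36
V = pi * 36 * 8
V = 288 * pi
V = 904.78
904.78 mm^3


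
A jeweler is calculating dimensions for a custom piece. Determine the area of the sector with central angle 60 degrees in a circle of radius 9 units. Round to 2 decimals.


Shape: circular sector
Radius r = 9 units, Angle = 60 degrees
Formula: A = (angle/360) * pi * r^2
r^2 = 81
Fraction of circle = 60/360
A = (60/360) * pi * 81
A = 13.5 * pi
A = 42.41
42.41 units^2


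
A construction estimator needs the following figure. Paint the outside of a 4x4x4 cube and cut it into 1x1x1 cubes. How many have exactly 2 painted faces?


Large cube: 4 x 4 x 4, cut into unit cubes.
n = 4, so n - 2 = 2
Cubes with 2 painted faces lie along the edges, excluding corners.
A cube has 12 edges; each contributes (n - 2) = 2 such cubes.
Count = 12 * 2 = 24
24 unit cubes


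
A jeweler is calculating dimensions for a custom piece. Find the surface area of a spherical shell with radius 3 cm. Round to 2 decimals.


Shape: sphere
Radius r = 3 cm
Formula: SA = 4 * pi * r^2
r^2 = 9
SA = 4 * pi * 9
SA = 36 * pi
SA = 113.1
113.1 cm^2


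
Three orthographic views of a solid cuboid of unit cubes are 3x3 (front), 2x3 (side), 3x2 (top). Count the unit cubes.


Orthographic views of a solid rectangular block:
Front view 3 x 3 -> length = 3, height = 3
Side view 2 x 3 -> width = 2, height = 3 (consistent)
Top view 3 x 2 -> confirms length = 3, width = 2
The block is 3 x 2 x 3.
Total unit cubes = 3 * 2 * 3 = 18
18 unit cubes


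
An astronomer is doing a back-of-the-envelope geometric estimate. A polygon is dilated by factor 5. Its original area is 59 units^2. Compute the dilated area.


Linear scale factor k = 5
Original area = 59 units^2
Rule: under a linear scaling by k, areas scale by k^2.
k^2 = 5^2 = 25
New area = 59 * 25
New area = 1475
1475 units^2


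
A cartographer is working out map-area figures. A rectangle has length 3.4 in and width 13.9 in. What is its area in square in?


Shape: rectangle
Length l = 3.4 in, Width w = 13.9 in
Formula: A = l * w
A = 3.4 * 13.9
A = 47.26
47.26 in^2


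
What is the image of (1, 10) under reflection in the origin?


Transformation: reflection
Original point: (1, 10)
Rule for reflection through the origin: (x, y) -> (-x, -y)
Apply: (1, 10) -> (-1, -10)
(-1, -10)


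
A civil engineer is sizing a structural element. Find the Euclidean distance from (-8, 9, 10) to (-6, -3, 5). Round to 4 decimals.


3D distance between two points
P1 = (-8, 9, 10), P2 = (-6, -3, 5)
Formula: d = sqrt((x2-x1)^2 + (y2-y1)^2 + (z2-z1)^2)
dx = -6 - -8 = 2
dy = -3 - 9 = -12
dz = 5 - 10 = -5
dx^2 + dy^2 + dz^2 = 4 + 144 + 25 = 173
d = sqrt(173)
d = 13.1529
13.1529 units


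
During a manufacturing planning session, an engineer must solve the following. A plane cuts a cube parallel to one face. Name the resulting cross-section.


Solid: cube
Cutting plane: parallel to one face
Visualize the intersection of the plane with the solid's surface.
The boundary of the cut region is a square.
square


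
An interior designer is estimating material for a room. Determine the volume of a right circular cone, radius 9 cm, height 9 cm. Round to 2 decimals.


Shape: cone
Radius r = 9 cm, Height h = 9 cm
Formula: V = (1/3) * pi * r^2 * h
r^2 = 81
pi * r^2 * h = pi * 81 * 9 = 729 * pi
V = 729 * pi / 3
V = 763.41
763.41 cm^3


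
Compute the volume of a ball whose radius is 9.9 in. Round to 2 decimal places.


Shape: sphere
Radius r = 9.9 in
Formula: V = (4/3) * pi * r^3
r^3 = 970.299
(4/3) * 970.299 = 1293.732
V = 1293.732 * pi
V = 4064.38
4064.38 in^3


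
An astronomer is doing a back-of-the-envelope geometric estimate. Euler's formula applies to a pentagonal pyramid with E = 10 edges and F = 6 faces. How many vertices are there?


Polyhedron: pentagonal pyramid
Euler's formula for convex polyhedra: V - E + F = 2
Given: E = 10 edges and F = 6 faces
Solve for V:
V = 2 + E - F = 2 + 10 - 6 = 6
6 vertices


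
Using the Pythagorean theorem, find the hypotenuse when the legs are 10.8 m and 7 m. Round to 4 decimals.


Shape: right triangle
Legs a = 10.8 m, b = 7 m
Formula: c = sqrt(a^2 + b^2)
a^2 = 116.64, b^2 = 49
a^2 + b^2 = 165.64
c = sqrt(165.64)
c = 12.8701
12.8701 m


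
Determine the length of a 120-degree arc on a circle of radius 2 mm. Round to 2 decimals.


Shape: circular arc
Radius r = 2 mm, Angle = 120 degrees
Formula: L = (angle/360) * 2 * pi * r
2 * pi * r = 4 * pi
L = (120/360) * 4 * pi
L = 1.333333 * pi
L = 4.19
4.19 mm


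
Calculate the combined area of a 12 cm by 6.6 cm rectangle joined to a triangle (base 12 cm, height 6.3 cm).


Composite shape: rectangle + triangle
Rectangle area = 12 * 6.6 = 79.2
Triangle area = 0.5 * 12 * 6.3 = 37.8
Total = 79.2 + 37.8
Total = 117
117 cm^2


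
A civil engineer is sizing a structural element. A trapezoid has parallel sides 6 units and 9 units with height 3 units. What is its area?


Shape: trapezoid
Parallel sides a = 6 units, b = 9 units; Height h = 3 units
Formula: A = (a + b) * h / 2
a + b = 6 + 9 = 15
A = 15 * 3 / 2
A = 45 / 2
A = 22.5
22.5 units^2


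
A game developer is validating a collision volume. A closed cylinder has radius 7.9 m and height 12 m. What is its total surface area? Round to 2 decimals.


Shape: closed cylinder
Radius r = 7.9 m, Height h = 12 m
Formula: SA = 2*pi*r^2 + 2*pi*r*h = 2*pi*r*(r + h)
r + h = 19.9
2 * r * (r + h) = 2 * 7.9 * 19.9 = 314.42
SA = 314.42 * pi
SA = 987.78
987.78 m^2


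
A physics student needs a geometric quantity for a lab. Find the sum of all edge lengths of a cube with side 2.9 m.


Shape: cube
Side s = 2.9 m
A cube has 12 edges, all equal.
Formula: total edge length = 12 * s
Total = 12 * 2.9
Total = 34.8
34.8 m


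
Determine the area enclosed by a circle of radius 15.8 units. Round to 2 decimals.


Shape: circle
Radius r = 15.8 units
Formula: A = pi * r^2
r^2 = 15.8^2 = 249.64
A = pi * 249.64
A = 784.27
784.27 units^2


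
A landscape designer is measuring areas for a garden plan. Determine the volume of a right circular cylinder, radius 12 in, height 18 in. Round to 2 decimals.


Shape: cylinder
Radius r = 12 in, Height h = 18 in
Formula: V = pi * r^2 * h
r^2 = 144
V = pi * 144 * 18
V = 2592 * pi
V = 8143.01
8143.01 in^3


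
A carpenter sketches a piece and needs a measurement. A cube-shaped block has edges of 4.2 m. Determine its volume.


Shape: cube
Side s = 4.2 m
Formula: V = s^3
V = 4.2 * 4.2 * 4.2
V = 17.64 * 4.2
V = 74.088
74.088 m^3


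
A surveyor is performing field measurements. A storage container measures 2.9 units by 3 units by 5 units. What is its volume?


Shape: rectangular prism
l = 2.9 units, w = 3 units, h = 5 units
Formula: V = l * w * h
V = 2.9 * 3 * 5
V = 8.7 * 5
V = 43.5
43.5 units^3


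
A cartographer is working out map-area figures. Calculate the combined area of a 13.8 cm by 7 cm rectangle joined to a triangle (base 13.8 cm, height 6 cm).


Composite shape: rectangle + triangle
Rectangle area = 13.8 * 7 = 96.6
Triangle area = 0.5 * 13.8 * 6 = 41.4
Total = 96.6 + 41.4
Total = 138
138 cm^2


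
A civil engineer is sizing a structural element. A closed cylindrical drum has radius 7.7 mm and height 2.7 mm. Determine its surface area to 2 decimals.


Shape: closed cylinder
Radius r = 7.7 mm, Height h = 2.7 mm
Formula: SA = 2*pi*r^2 + 2*pi*r*h = 2*pi*r*(r + h)
r + h = 10.4
2 * r * (r + h) = 2 * 7.7 * 10.4 = 160.16
SA = 160.16 * pi
SA = 503.16
503.16 mm^2


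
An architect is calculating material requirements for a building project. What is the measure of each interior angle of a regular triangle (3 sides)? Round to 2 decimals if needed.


Shape: regular triangle (3 sides)
Formula: interior angle = (n - 2) * 180 / n
(n - 2) = 1
(n - 2) * 180 = 180
angle = 180 / 3
angle = 60
60 degrees


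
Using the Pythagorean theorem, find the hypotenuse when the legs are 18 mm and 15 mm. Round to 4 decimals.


Shape: right triangle
Legs a = 18 mm, b = 15 mm
Formula: c = sqrt(a^2 + b^2)
a^2 = 324, b^2 = 225
a^2 + b^2 = 549
c = sqrt(549)
c = 23.4307
23.4307 mm


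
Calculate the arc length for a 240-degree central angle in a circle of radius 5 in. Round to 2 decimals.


Shape: circular arc
Radius r = 5 in, Angle = 240 degrees
Formula: L = (angle/360) * 2 * pi * r
2 * pi * r = 10 * pi
L = (240/360) * 10 * pi
L = 6.666667 * pi
L = 20.94
20.94 in


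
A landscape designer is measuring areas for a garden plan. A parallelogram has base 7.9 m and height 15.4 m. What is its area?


Shape: parallelogram
Base b = 7.9 m, Height h = 15.4 m
Formula: A = b * h
A = 7.9 * 15.4
A = 121.66
121.66 m^2


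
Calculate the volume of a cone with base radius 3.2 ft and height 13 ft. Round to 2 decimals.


Shape: cone
Radius r = 3.2 ft, Height h = 13 ft
Formula: V = (1/3) * pi * r^2 * h
r^2 = 10.24
pi * r^2 * h = pi * 10.24 * 13 = 133.12 * pi
V = 133.12 * pi / 3
V = 139.4
139.4 ft^3


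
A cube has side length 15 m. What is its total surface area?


Shape: cube
Side s = 15 m
A cube has 6 square faces.
Formula: SA = 6 * s^2
s^2 = 225
SA = 6 * 225
SA = 1350
1350 m^2


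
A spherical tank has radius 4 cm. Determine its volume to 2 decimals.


Shape: sphere
Radius r = 4 cm
Formula: V = (4/3) * pi * r^3
r^3 = 64
(4/3) * 64 = 85.333333
V = 85.333333 * pi
V = 268.08
268.08 cm^3


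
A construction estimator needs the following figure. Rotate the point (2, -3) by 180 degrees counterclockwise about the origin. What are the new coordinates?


Transformation: rotation about the origin
Original point: (2, -3)
Rule for 180 deg: (x, y) -> (-x, -y)
Apply: (2, -3) -> (-2, 3)
(-2, 3)


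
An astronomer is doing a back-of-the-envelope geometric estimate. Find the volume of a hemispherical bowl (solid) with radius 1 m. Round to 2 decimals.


Shape: hemisphere (half of a sphere)
Radius r = 1 m
Formula: V = (1/2) * (4/3) * pi * r^3 = (2/3) * pi * r^3
r^3 = 1
(2/3) * 1 = 0.666667
V = 0.666667 * pi
V = 2.09
2.09 m^3


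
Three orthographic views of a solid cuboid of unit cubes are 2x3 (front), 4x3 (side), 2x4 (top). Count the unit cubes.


Orthographic views of a solid rectangular block:
Front view 2 x 3 -> length = 2, height = 3
Side view 4 x 3 -> width = 4, height = 3 (consistent)
Top view 2 x 4 -> confirms length = 2, width = 4
The block is 2 x 4 x 3.
Total unit cubes = 2 * 4 * 3 = 24
24 unit cubes


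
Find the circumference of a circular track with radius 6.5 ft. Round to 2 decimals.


Shape: circle
Radius r = 6.5 ft
Formula: C = 2 * pi * r
C = 2 * pi * 6.5
C = 13 * pi
C = 40.84
40.84 ft


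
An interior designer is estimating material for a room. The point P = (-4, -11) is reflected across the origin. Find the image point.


Transformation: reflection
Original point: (-4, -11)
Rule for reflection through the origin: (x, y) -> (-x, -y)
Apply: (-4, -11) -> (4, 11)
(4, 11)


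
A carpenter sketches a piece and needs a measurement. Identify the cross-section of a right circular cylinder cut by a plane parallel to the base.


Solid: right circular cylinder
Cutting plane: parallel to the base
Visualize the intersection of the plane with the solid's surface.
The boundary of the cut region is a circle.
circle


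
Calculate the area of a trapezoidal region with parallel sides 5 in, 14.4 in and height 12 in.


Shape: trapezoid
Parallel sides a = 5 in, b = 14.4 in; Height h = 12 in
Formula: A = (a + b) * h / 2
a + b = 5 + 14.4 = 19.4
A = 19.4 * 12 / 2
A = 232.8 / 2
A = 116.4
116.4 in^2


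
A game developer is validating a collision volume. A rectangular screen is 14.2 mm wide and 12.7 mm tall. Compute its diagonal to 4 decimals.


Shape: rectangle (diagonal via Pythagoras)
Sides: 14.2 mm and 12.7 mm
Formula: d = sqrt(l^2 + w^2)
l^2 = 201.64, w^2 = 161.29
l^2 + w^2 = 362.93
d = sqrt(362.93)
d = 19.0507
19.0507 mm


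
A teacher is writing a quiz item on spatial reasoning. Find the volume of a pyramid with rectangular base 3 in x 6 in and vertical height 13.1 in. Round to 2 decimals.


Shape: rectangular pyramid
Base: 3 in x 6 in, Height h = 13.1 in
Formula: V = (1/3) * base_area * h
base_area = 3 * 6 = 18
base_area * h = 18 * 13.1 = 235.8
V = 235.8 / 3
V = 78.6
78.6 in^3


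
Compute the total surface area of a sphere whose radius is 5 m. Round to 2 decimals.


Shape: sphere
Radius r = 5 m
Formula: SA = 4 * pi * r^2
r^2 = 25
SA = 4 * pi * 25
SA = 100 * pi
SA = 314.16
314.16 m^2


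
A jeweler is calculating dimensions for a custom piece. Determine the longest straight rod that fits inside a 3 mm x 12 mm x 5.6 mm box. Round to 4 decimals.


Shape: rectangular box (space diagonal)
l = 3 mm, w = 12 mm, h = 5.6 mm
Visualize: the diagonal of the base, then a right triangle with that diagonal and the height.
Formula: d = sqrt(l^2 + w^2 + h^2)
l^2 + w^2 + h^2 = 9 + 144 + 31.36 = 184.36
d = sqrt(184.36)
d = 13.5779
13.5779 mm


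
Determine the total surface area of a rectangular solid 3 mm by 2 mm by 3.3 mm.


Shape: rectangular prism
l = 3 mm, w = 2 mm, h = 3.3 mm
Formula: SA = 2(lw + lh + wh)
lw = 6, lh = 9.9, wh = 6.6
lw + lh + wh = 22.5
SA = 2 * 22.5
SA = 45
45 mm^2


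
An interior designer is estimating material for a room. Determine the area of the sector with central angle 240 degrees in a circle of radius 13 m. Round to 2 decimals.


Shape: circular sector
Radius r = 13 m, Angle = 240 degrees
Formula: A = (angle/360) * pi * r^2
r^2 = 169
Fraction of circle = 240/360
A = (240/360) * pi * 169
A = 112.666667 * pi
A = 353.95
353.95 m^2


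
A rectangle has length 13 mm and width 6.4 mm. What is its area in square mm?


Shape: rectangle
Length l = 13 mm, Width w = 6.4 mm
Formula: A = l * w
A = 13 * 6.4
A = 83.2
83.2 mm^2


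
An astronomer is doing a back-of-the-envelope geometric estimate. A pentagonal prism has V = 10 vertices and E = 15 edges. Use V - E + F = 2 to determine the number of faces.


Polyhedron: pentagonal prism
Euler's formula for convex polyhedra: V - E + F = 2
Given: V = 10 vertices and E = 15 edges
Solve for F:
F = 2 + E - V = 2 + 15 - 10 = 7
7 faces


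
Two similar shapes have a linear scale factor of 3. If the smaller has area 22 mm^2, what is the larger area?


Linear scale factor k = 3
Original area = 22 mm^2
Rule: under a linear scaling by k, areas scale by k^2.
k^2 = 3^2 = 9
New area = 22 * 9
New area = 198
198 mm^2


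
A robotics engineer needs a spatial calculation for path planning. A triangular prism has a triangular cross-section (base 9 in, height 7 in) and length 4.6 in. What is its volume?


Shape: triangular prism
Triangle base = 9 in, triangle height = 7 in, prism length L = 4.6 in
Formula: V = (1/2 * b * h_tri) * L
Cross-section area = 0.5 * 9 * 7 = 31.5
V = 31.5 * 4.6
V = 144.9
144.9 in^3


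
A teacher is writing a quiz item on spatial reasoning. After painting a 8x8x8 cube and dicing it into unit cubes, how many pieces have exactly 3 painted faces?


Large cube: 8 x 8 x 8, cut into unit cubes.
Cubes with 3 painted faces are at the corners. A cube always has 8 corners.
Count = 8
8 unit cubes


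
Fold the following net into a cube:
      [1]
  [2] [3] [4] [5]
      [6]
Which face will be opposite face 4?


Net: cross layout. Take square 3 as the base (bottom).
Fold the four squares in the horizontal row up around 3: 2 -> left, 4 -> right, 5 wraps to the top.
Fold 1 and 6 up from 3: 1 -> back, 6 -> front.
Opposite pairs are therefore: (1, 6), (2, 4), (3, 5).
Face 4 is opposite face 2.
face 2


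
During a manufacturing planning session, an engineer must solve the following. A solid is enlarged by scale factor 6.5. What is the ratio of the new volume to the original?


Linear scale factor k = 6.5
Rule: under a linear scaling by k, volumes scale by k^3.
k^3 = 6.5 * 6.5 * 6.5
k^3 = 42.25 * 6.5
k^3 = 274.625
Volume scales by a factor of 274.625.
274.625 (dimensionless)


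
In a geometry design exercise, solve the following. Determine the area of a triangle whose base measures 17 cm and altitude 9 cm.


Shape: triangle
Base b = 17 cm, Height h = 9 cm
Formula: A = (1/2) * b * h
A = 0.5 * 17 * 9
A = 0.5 * 153
A = 76.5
76.5 cm^2


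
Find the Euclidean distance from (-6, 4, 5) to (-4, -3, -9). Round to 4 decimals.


3D distance between two points
P1 = (-6, 4, 5), P2 = (-4, -3, -9)
Formula: d = sqrt((x2-x1)^2 + (y2-y1)^2 + (z2-z1)^2)
dx = -4 - -6 = 2
dy = -3 - 4 = -7
dz = -9 - 5 = -14
dx^2 + dy^2 + dz^2 = 4 + 49 + 196 = 249
d = sqrt(249)
d = 15.7797
15.7797 units


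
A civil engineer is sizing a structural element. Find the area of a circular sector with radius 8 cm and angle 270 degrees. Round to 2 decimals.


Shape: circular sector
Radius r = 8 cm, Angle = 270 degrees
Formula: A = (angle/360) * pi * r^2
r^2 = 64
Fraction of circle = 270/360
A = (270/360) * pi * 64
A = 48 * pi
A = 150.8
150.8 cm^2


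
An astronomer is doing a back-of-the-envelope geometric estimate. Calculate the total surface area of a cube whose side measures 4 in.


Shape: cube
Side s = 4 in
A cube has 6 square faces.
Formula: SA = 6 * s^2
s^2 = 16
SA = 6 * 16
SA = 96
96 in^2


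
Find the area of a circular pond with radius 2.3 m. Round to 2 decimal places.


Shape: circle
Radius r = 2.3 m
Formula: A = pi * r^2
r^2 = 2.3^2 = 5.29
A = pi * 5.29
A = 16.62
16.62 m^2


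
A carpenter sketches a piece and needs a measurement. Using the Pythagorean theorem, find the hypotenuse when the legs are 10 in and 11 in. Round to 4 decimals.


Shape: right triangle
Legs a = 10 in, b = 11 in
Formula: c = sqrt(a^2 + b^2)
a^2 = 100, b^2 = 121
a^2 + b^2 = 221
c = sqrt(221)
c = 14.8661
14.8661 in


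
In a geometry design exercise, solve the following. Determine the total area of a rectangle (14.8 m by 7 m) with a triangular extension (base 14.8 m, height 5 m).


Composite shape: rectangle + triangle
Rectangle area = 14.8 * 7 = 103.6
Triangle area = 0.5 * 14.8 * 5 = 37
Total = 103.6 + 37
Total = 140.6
140.6 m^2


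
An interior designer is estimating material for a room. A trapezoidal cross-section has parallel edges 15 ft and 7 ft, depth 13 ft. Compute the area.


Shape: trapezoid
Parallel sides a = 15 ft, b = 7 ft; Height h = 13 ft
Formula: A = (a + b) * h / 2
a + b = 15 + 7 = 22
A = 22 * 13 / 2
A = 286 / 2
A = 143
143 ft^2


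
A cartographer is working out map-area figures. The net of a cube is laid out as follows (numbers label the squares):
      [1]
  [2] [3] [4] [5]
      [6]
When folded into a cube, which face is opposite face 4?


Net: cross layout. Take square 3 as the base (bottom).
Fold the four squares in the horizontal row up around 3: 2 -> left, 4 -> right, 5 wraps to the top.
Fold 1 and 6 up from 3: 1 -> back, 6 -> front.
Opposite pairs are therefore: (1, 6), (2, 4), (3, 5).
Face 4 is opposite face 2.
face 2


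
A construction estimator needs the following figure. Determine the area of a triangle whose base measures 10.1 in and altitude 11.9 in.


Shape: triangle
Base b = 10.1 in, Height h = 11.9 in
Formula: A = (1/2) * b * h
A = 0.5 * 10.1 * 11.9
A = 0.5 * 120.19
A = 60.095
60.095 in^2


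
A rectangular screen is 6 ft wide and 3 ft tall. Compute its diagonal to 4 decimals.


Shape: rectangle (diagonal via Pythagoras)
Sides: 6 ft and 3 ft
Formula: d = sqrt(l^2 + w^2)
l^2 = 36, w^2 = 9
l^2 + w^2 = 45
d = sqrt(45)
d = 6.7082
6.7082 ft


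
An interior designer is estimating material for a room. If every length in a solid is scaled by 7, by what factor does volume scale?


Linear scale factor k = 7
Rule: under a linear scaling by k, volumes scale by k^3.
k^3 = 7 * 7 * 7
k^3 = 49 * 7
k^3 = 343
Volume scales by a factor of 343.
343 (dimensionless)


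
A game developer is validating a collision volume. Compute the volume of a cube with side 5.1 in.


Shape: cube
Side s = 5.1 in
Formula: V = s^3
V = 5.1 * 5.1 * 5.1
V = 26.01 * 5.1
V = 132.651
132.651 in^3


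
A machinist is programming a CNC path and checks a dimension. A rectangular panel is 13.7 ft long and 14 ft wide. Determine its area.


Shape: rectangle
Length l = 13.7 ft, Width w = 14 ft
Formula: A = l * w
A = 13.7 * 14
A = 191.8
191.8 ft^2


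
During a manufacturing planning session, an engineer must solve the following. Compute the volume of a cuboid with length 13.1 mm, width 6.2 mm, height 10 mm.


Shape: rectangular prism
l = 13.1 mm, w = 6.2 mm, h = 10 mm
Formula: V = l * w * h
V = 13.1 * 6.2 * 10
V = 81.22 * 10
V = 812.2
812.2 mm^3


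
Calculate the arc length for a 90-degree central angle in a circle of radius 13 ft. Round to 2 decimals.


Shape: circular arc
Radius r = 13 ft, Angle = 90 degrees
Formula: L = (angle/360) * 2 * pi * r
2 * pi * r = 26 * pi
L = (90/360) * 26 * pi
L = 6.5 * pi
L = 20.42
20.42 ft


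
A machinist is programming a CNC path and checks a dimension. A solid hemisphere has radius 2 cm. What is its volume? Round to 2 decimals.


Shape: hemisphere (half of a sphere)
Radius r = 2 cm
Formula: V = (1/2) * (4/3) * pi * r^3 = (2/3) * pi * r^3
r^3 = 8
(2/3) * 8 = 5.333333
V = 5.333333 * pi
V = 16.76
16.76 cm^3


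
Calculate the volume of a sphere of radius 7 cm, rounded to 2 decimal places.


Shape: sphere
Radius r = 7 cm
Formula: V = (4/3) * pi * r^3
r^3 = 343
(4/3) * 343 = 457.333333
V = 457.333333 * pi
V = 1436.76
1436.76 cm^3


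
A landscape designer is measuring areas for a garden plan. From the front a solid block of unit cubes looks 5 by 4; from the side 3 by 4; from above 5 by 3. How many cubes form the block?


Orthographic views of a solid rectangular block:
Front view 5 x 4 -> length = 5, height = 4
Side view 3 x 4 -> width = 3, height = 4 (consistent)
Top view 5 x 3 -> confirms length = 5, width = 3
The block is 5 x 3 x 4.
Total unit cubes = 5 * 3 * 4 = 60
60 unit cubes


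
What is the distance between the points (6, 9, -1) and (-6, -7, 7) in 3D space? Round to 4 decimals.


3D distance between two points
P1 = (6, 9, -1), P2 = (-6, -7, 7)
Formula: d = sqrt((x2-x1)^2 + (y2-y1)^2 + (z2-z1)^2)
dx = -6 - 6 = -12
dy = -7 - 9 = -16
dz = 7 - -1 = 8
dx^2 + dy^2 + dz^2 = 144 + 256 + 64 = 464
d = sqrt(464)
d = 21.5407
21.5407 units


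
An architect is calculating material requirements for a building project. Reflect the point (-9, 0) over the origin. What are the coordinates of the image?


Transformation: reflection
Original point: (-9, 0)
Rule for reflection through the origin: (x, y) -> (-x, -y)
Apply: (-9, 0) -> (9, 0)
(9, 0)


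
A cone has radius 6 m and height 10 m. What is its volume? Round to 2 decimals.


Shape: cone
Radius r = 6 m, Height h = 10 m
Formula: V = (1/3) * pi * r^2 * h
r^2 = 36
pi * r^2 * h = pi * 36 * 10 = 360 * pi
V = 360 * pi / 3
V = 376.99
376.99 m^3


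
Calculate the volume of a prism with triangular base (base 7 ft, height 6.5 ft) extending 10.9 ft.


Shape: triangular prism
Triangle base = 7 ft, triangle height = 6.5 ft, prism length L = 10.9 ft
Formula: V = (1/2 * b * h_tri) * L
Cross-section area = 0.5 * 7 * 6.5 = 22.75
V = 22.75 * 10.9
V = 247.975
247.975 ft^3


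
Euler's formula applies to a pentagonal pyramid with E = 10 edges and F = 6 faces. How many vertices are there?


Polyhedron: pentagonal pyramid
Euler's formula for convex polyhedra: V - E + F = 2
Given: E = 10 edges and F = 6 faces
Solve for V:
V = 2 + E - F = 2 + 10 - 6 = 6
6 vertices


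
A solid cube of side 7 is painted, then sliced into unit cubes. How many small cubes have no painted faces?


Large cube: 7 x 7 x 7, cut into unit cubes.
n = 7, so n - 2 = 5
Unpainted cubes form the interior (n - 2)^3 block.
(n - 2)^3 = 5^3 = 125
125 unit cubes


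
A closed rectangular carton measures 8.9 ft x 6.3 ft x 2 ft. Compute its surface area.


Shape: rectangular prism
l = 8.9 ft, w = 6.3 ft, h = 2 ft
Formula: SA = 2(lw + lh + wh)
lw = 56.07, lh = 17.8, wh = 12.6
lw + lh + wh = 86.47
SA = 2 * 86.47
SA = 172.94
172.94 ft^2


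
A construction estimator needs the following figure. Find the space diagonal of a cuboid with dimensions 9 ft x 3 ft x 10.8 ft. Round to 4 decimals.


Shape: rectangular box (space diagonal)
l = 9 ft, w = 3 ft, h = 10.8 ft
Visualize: the diagonal of the base, then a right triangle with that diagonal and the height.
Formula: d = sqrt(l^2 + w^2 + h^2)
l^2 + w^2 + h^2 = 81 + 9 + 116.64 = 206.64
d = sqrt(206.64)
d = 14.375
14.375 ft


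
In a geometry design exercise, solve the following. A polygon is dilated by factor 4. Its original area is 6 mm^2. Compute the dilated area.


Linear scale factor k = 4
Original area = 6 mm^2
Rule: under a linear scaling by k, areas scale by k^2.
k^2 = 4^2 = 16
New area = 6 * 16
New area = 96
96 mm^2


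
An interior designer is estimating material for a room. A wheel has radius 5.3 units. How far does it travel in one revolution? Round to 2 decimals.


Shape: circle
Radius r = 5.3 units
Formula: C = 2 * pi * r
C = 2 * pi * 5.3
C = 10.6 * pi
C = 33.3
33.3 units


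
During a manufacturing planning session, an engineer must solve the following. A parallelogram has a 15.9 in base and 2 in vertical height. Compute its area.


Shape: parallelogram
Base b = 15.9 in, Height h = 2 in
Formula: A = b * h
A = 15.9 * 2
A = 31.8
31.8 in^2


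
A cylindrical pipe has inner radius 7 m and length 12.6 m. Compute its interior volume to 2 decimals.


Shape: cylinder
Radius r = 7 m, Height h = 12.6 m
Formula: V = pi * r^2 * h
r^2 = 49
V = pi * 49 * 12.6
V = 617.4 * pi
V = 1939.62
1939.62 m^3


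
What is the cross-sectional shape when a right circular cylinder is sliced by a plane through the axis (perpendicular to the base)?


Solid: right circular cylinder
Cutting plane: through the axis (perpendicular to the base)
Visualize the intersection of the plane with the solid's surface.
The boundary of the cut region is a rectangle.
rectangle


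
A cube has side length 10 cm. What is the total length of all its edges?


Shape: cube
Side s = 10 cm
A cube has 12 edges, all equal.
Formula: total edge length = 12 * s
Total = 12 * 10
Total = 120
120 cm


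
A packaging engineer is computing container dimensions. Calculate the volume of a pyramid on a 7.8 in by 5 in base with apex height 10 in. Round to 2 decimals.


Shape: rectangular pyramid
Base: 7.8 in x 5 in, Height h = 10 in
Formula: V = (1/3) * base_area * h
base_area = 7.8 * 5 = 39
base_area * h = 39 * 10 = 390
V = 390 / 3
V = 130
130 in^3


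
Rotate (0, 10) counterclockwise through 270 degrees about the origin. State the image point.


Transformation: rotation about the origin
Original point: (0, 10)
Rule for 270 deg counterclockwise: (x, y) -> (y, -x)
Apply: (0, 10) -> (10, 0)
(10, 0)


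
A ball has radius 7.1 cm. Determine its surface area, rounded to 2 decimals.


Shape: sphere
Radius r = 7.1 cm
Formula: SA = 4 * pi * r^2
r^2 = 50.41
SA = 4 * pi * 50.41
SA = 201.64 * pi
SA = 633.47
633.47 cm^2


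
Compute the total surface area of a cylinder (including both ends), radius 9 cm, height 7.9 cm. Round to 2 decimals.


Shape: closed cylinder
Radius r = 9 cm, Height h = 7.9 cm
Formula: SA = 2*pi*r^2 + 2*pi*r*h = 2*pi*r*(r + h)
r + h = 16.9
2 * r * (r + h) = 2 * 9 * 16.9 = 304.2
SA = 304.2 * pi
SA = 955.67
955.67 cm^2


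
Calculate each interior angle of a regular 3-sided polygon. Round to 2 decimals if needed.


Shape: regular triangle (3 sides)
Formula: interior angle = (n - 2) * 180 / n
(n - 2) = 1
(n - 2) * 180 = 180
angle = 180 / 3
angle = 60
60 degrees


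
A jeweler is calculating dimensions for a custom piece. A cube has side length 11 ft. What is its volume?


Shape: cube
Side s = 11 ft
Formula: V = s^3
V = 11 * 11 * 11
V = 121 * 11
V = 1331
1331 ft^3


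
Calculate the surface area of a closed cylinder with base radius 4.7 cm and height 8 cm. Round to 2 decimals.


Shape: closed cylinder
Radius r = 4.7 cm, Height h = 8 cm
Formula: SA = 2*pi*r^2 + 2*pi*r*h = 2*pi*r*(r + h)
r + h = 12.7
2 * r * (r + h) = 2 * 4.7 * 12.7 = 119.38
SA = 119.38 * pi
SA = 375.04
375.04 cm^2


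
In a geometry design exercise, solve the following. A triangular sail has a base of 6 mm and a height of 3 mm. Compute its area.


Shape: triangle
Base b = 6 mm, Height h = 3 mm
Formula: A = (1/2) * b * h
A = 0.5 * 6 * 3
A = 0.5 * 18
A = 9
9 mm^2


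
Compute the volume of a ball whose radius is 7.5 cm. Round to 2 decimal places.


Shape: sphere
Radius r = 7.5 cm
Formula: V = (4/3) * pi * r^3
r^3 = 421.875
(4/3) * 421.875 = 562.5
V = 562.5 * pi
V = 1767.15
1767.15 cm^3


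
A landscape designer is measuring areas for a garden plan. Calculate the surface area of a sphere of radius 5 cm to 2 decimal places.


Shape: sphere
Radius r = 5 cm
Formula: SA = 4 * pi * r^2
r^2 = 25
SA = 4 * pi * 25
SA = 100 * pi
SA = 314.16
314.16 cm^2


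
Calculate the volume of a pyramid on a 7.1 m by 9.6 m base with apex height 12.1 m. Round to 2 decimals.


Shape: rectangular pyramid
Base: 7.1 m x 9.6 m, Height h = 12.1 m
Formula: V = (1/3) * base_area * h
base_area = 7.1 * 9.6 = 68.16
base_area * h = 68.16 * 12.1 = 824.736
V = 824.736 / 3
V = 274.91
274.91 m^3


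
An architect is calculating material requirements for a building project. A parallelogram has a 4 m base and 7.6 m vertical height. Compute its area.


Shape: parallelogram
Base b = 4 m, Height h = 7.6 m
Formula: A = b * h
A = 4 * 7.6
A = 30.4
30.4 m^2


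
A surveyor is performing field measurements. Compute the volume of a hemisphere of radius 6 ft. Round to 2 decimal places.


Shape: hemisphere (half of a sphere)
Radius r = 6 ft
Formula: V = (1/2) * (4/3) * pi * r^3 = (2/3) * pi * r^3
r^3 = 216
(2/3) * 216 = 144
V = 144 * pi
V = 452.39
452.39 ft^3


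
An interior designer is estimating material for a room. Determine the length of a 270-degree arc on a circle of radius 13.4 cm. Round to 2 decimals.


Shape: circular arc
Radius r = 13.4 cm, Angle = 270 degrees
Formula: L = (angle/360) * 2 * pi * r
2 * pi * r = 26.8 * pi
L = (270/360) * 26.8 * pi
L = 20.1 * pi
L = 63.15
63.15 cm


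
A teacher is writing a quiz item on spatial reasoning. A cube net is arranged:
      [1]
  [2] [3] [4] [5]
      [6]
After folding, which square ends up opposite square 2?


Net: cross layout. Take square 3 as the base (bottom).
Fold the four squares in the horizontal row up around 3: 2 -> left, 4 -> right, 5 wraps to the top.
Fold 1 and 6 up from 3: 1 -> back, 6 -> front.
Opposite pairs are therefore: (1, 6), (2, 4), (3, 5).
Face 2 is opposite face 4.
face 4


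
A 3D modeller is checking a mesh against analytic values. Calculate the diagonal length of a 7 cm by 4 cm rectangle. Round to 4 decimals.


Shape: rectangle (diagonal via Pythagoras)
Sides: 7 cm and 4 cm
Formula: d = sqrt(l^2 + w^2)
l^2 = 49, w^2 = 16
l^2 + w^2 = 65
d = sqrt(65)
d = 8.0623
8.0623 cm


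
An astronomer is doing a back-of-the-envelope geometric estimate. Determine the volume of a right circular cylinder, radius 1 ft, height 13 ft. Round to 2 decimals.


Shape: cylinder
Radius r = 1 ft, Height h = 13 ft
Formula: V = pi * r^2 * h
r^2 = 1
V = pi * 1 * 13
V = 13 * pi
V = 40.84
40.84 ft^3


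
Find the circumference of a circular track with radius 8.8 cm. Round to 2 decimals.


Shape: circle
Radius r = 8.8 cm
Formula: C = 2 * pi * r
C = 2 * pi * 8.8
C = 17.6 * pi
C = 55.29
55.29 cm


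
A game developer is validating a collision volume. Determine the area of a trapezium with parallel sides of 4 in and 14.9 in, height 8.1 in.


Shape: trapezoid
Parallel sides a = 4 in, b = 14.9 in; Height h = 8.1 in
Formula: A = (a + b) * h / 2
a + b = 4 + 14.9 = 18.9
A = 18.9 * 8.1 / 2
A = 153.09 / 2
A = 76.545
76.545 in^2


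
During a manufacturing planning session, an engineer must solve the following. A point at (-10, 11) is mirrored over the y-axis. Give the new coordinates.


Transformation: reflection
Original point: (-10, 11)
Rule for reflection over the y-axis: (x, y) -> (-x, y)
Apply: (-10, 11) -> (10, 11)
(10, 11)


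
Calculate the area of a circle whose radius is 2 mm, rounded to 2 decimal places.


Shape: circle
Radius r = 2 mm
Formula: A = pi * r^2
r^2 = 2^2 = 4
A = pi * 4
A = 12.57
12.57 mm^2


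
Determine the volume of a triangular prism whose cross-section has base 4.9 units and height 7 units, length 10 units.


Shape: triangular prism
Triangle base = 4.9 units, triangle height = 7 units, prism length L = 10 units
Formula: V = (1/2 * b * h_tri) * L
Cross-section area = 0.5 * 4.9 * 7 = 17.15
V = 17.15 * 10
V = 171.5
171.5 units^3


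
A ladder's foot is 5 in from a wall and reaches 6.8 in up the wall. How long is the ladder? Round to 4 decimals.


Shape: right triangle
Legs a = 5 in, b = 6.8 in
Formula: c = sqrt(a^2 + b^2)
a^2 = 25, b^2 = 46.24
a^2 + b^2 = 71.24
c = sqrt(71.24)
c = 8.4404
8.4404 in


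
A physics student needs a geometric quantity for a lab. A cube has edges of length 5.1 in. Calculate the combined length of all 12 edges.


Shape: cube
Side s = 5.1 in
A cube has 12 edges, all equal.
Formula: total edge length = 12 * s
Total = 12 * 5.1
Total = 61.2
61.2 in


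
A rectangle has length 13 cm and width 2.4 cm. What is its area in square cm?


Shape: rectangle
Length l = 13 cm, Width w = 2.4 cm
Formula: A = l * w
A = 13 * 2.4
A = 31.2
31.2 cm^2


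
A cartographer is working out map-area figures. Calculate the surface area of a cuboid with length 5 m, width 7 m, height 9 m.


Shape: rectangular prism
l = 5 m, w = 7 m, h = 9 m
Formula: SA = 2(lw + lh + wh)
lw = 35, lh = 45, wh = 63
lw + lh + wh = 143
SA = 2 * 143
SA = 286
286 m^2


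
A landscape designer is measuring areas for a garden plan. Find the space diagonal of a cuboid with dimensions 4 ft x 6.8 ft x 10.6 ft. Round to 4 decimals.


Shape: rectangular box (space diagonal)
l = 4 ft, w = 6.8 ft, h = 10.6 ft
Visualize: the diagonal of the base, then a right triangle with that diagonal and the height.
Formula: d = sqrt(l^2 + w^2 + h^2)
l^2 + w^2 + h^2 = 16 + 46.24 + 112.36 = 174.6
d = sqrt(174.6)
d = 13.2136
13.2136 ft


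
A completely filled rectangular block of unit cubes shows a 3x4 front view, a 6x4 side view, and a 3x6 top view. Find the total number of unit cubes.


Orthographic views of a solid rectangular block:
Front view 3 x 4 -> length = 3, height = 4
Side view 6 x 4 -> width = 6, height = 4 (consistent)
Top view 3 x 6 -> confirms length = 3, width = 6
The block is 3 x 6 x 4.
Total unit cubes = 3 * 6 * 4 = 72
72 unit cubes


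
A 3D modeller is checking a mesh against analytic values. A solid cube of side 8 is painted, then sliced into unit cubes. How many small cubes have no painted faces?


Large cube: 8 x 8 x 8, cut into unit cubes.
n = 8, so n - 2 = 6
Unpainted cubes form the interior (n - 2)^3 block.
(n - 2)^3 = 6^3 = 216
216 unit cubes


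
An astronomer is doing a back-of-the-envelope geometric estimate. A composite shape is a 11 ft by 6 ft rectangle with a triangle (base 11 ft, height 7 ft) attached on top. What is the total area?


Composite shape: rectangle + triangle
Rectangle area = 11 * 6 = 66
Triangle area = 0.5 * 11 * 7 = 38.5
Total = 66 + 38.5
Total = 104.5
104.5 ft^2


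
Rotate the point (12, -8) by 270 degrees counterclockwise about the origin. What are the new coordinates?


Transformation: rotation about the origin
Original point: (12, -8)
Rule for 270 deg counterclockwise: (x, y) -> (y, -x)
Apply: (12, -8) -> (-8, -12)
(-8, -12)


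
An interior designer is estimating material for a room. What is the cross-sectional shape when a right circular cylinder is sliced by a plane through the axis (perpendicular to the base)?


Solid: right circular cylinder
Cutting plane: through the axis (perpendicular to the base)
Visualize the intersection of the plane with the solid's surface.
The boundary of the cut region is a rectangle.
rectangle


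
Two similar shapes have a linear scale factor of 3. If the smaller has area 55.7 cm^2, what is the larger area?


Linear scale factor k = 3
Original area = 55.7 cm^2
Rule: under a linear scaling by k, areas scale by k^2.
k^2 = 3^2 = 9
New area = 55.7 * 9
New area = 501.3
501.3 cm^2


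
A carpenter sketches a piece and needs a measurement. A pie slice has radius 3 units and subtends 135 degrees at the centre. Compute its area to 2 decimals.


Shape: circular sector
Radius r = 3 units, Angle = 135 degrees
Formula: A = (angle/360) * pi * r^2
r^2 = 9
Fraction of circle = 135/360
A = (135/360) * pi * 9
A = 3.375 * pi
A = 10.6
10.6 units^2


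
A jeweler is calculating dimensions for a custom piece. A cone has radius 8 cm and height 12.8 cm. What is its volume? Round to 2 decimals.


Shape: cone
Radius r = 8 cm, Height h = 12.8 cm
Formula: V = (1/3) * pi * r^2 * h
r^2 = 64
pi * r^2 * h = pi * 64 * 12.8 = 819.2 * pi
V = 819.2 * pi / 3
V = 857.86
857.86 cm^3


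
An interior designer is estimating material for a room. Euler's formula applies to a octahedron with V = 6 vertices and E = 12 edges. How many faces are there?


Polyhedron: octahedron
Euler's formula for convex polyhedra: V - E + F = 2
Given: V = 6 vertices and E = 12 edges
Solve for F:
F = 2 + E - V = 2 + 12 - 6 = 8
8 faces
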